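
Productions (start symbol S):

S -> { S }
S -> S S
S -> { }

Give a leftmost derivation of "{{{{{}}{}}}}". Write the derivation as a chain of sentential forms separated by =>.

S => {S} => {{S}} => {{{S}}} => {{{SS}}} => {{{{S}S}}} => {{{{{}}S}}} => {{{{{}}{}}}}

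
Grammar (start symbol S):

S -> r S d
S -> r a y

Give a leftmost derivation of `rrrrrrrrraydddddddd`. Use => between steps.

S=>rSd=>rrSdd=>rrrSddd=>rrrrSdddd=>rrrrrSddddd=>rrrrrrSdddddd=>rrrrrrrSddddddd=>rrrrrrrrSdddddddd=>rrrrrrrrraydddddddd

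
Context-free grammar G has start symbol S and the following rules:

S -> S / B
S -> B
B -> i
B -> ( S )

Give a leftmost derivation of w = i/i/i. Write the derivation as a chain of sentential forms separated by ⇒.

S ⇒ S/B ⇒ S/B/B ⇒ B/B/B ⇒ i/B/B ⇒ i/i/B ⇒ i/i/i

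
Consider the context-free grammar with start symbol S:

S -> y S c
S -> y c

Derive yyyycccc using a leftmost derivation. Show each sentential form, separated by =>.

S=>ySc=>yyScc=>yyySccc=>yyyycccc

S => ySc   [S -> y S c]
ySc => yyScc   [S -> y S c]
yyScc => yyySccc   [S -> y S c]
yyySccc => yyyycccc   [S -> y c]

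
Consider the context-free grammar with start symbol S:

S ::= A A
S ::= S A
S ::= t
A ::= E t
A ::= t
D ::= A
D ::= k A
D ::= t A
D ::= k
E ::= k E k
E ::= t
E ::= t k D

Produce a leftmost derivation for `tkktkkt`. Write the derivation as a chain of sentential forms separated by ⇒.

S⇒AA⇒tA⇒tEt⇒tkEkt⇒tkkEkkt⇒tkktkkt

S ⇒ AA   [S ::= A A]
AA ⇒ tA   [A ::= t]
tA ⇒ tEt   [A ::= E t]
tEt ⇒ tkEkt   [E ::= k E k]
tkEkt ⇒ tkkEkkt   [E ::= k E k]
tkkEkkt ⇒ tkktkkt   [E ::= t]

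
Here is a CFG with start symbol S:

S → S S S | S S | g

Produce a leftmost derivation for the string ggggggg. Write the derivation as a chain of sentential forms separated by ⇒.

S ⇒ SSS ⇒ SSSSS ⇒ SSSSSSS ⇒ gSSSSSS ⇒ ggSSSSS ⇒ gggSSSS ⇒ ggggSSS ⇒ gggggSS ⇒ ggggggS ⇒ ggggggg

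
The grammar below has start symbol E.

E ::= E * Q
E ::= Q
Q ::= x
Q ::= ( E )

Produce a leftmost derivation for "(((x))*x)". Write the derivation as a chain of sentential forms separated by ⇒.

E⇒Q⇒(E)⇒(E*Q)⇒(Q*Q)⇒((E)*Q)⇒((Q)*Q)⇒(((E))*Q)⇒(((Q))*Q)⇒(((x))*Q)⇒(((x))*x)

E ⇒ Q   [E ::= Q]
Q ⇒ (E)   [Q ::= ( E )]
(E) ⇒ (E*Q)   [E ::= E * Q]
(E*Q) ⇒ (Q*Q)   [E ::= Q]
(Q*Q) ⇒ ((E)*Q)   [Q ::= ( E )]
((E)*Q) ⇒ ((Q)*Q)   [E ::= Q]
((Q)*Q) ⇒ (((E))*Q)   [Q ::= ( E )]
(((E))*Q) ⇒ (((Q))*Q)   [E ::= Q]
(((Q))*Q) ⇒ (((x))*Q)   [Q ::= x]
(((x))*Q) ⇒ (((x))*x)   [Q ::= x]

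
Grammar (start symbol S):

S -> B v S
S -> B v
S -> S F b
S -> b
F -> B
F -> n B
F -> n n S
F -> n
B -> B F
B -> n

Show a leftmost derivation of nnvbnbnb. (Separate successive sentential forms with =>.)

S=>SFb=>SFbFb=>BvSFbFb=>BFvSFbFb=>nFvSFbFb=>nnvSFbFb=>nnvbFbFb=>nnvbnbFb=>nnvbnbnb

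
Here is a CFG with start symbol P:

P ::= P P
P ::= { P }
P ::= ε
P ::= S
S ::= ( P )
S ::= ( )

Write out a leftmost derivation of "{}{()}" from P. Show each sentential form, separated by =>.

P => PP   [P ::= P P]
PP => {P}P   [P ::= { P }]
{P}P => {}P   [P ::= ε]
{}P => {}PP   [P ::= P P]
{}PP => {}{P}P   [P ::= { P }]
{}{P}P => {}{S}P   [P ::= S]
{}{S}P => {}{()}P   [S ::= ( )]
{}{()}P => {}{()}   [P ::= ε]

P=>PP=>{P}P=>{}P=>{}PP=>{}{P}P=>{}{S}P=>{}{()}P=>{}{()}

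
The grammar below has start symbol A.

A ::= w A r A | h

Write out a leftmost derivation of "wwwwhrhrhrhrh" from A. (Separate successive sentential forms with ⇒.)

A ⇒ wArA   [A ::= w A r A]
wArA ⇒ wwArArA   [A ::= w A r A]
wwArArA ⇒ wwwArArArA   [A ::= w A r A]
wwwArArArA ⇒ wwwwArArArArA   [A ::= w A r A]
wwwwArArArArA ⇒ wwwwhrArArArA   [A ::= h]
wwwwhrArArArA ⇒ wwwwhrhrArArA   [A ::= h]
wwwwhrhrArArA ⇒ wwwwhrhrhrArA   [A ::= h]
wwwwhrhrhrArA ⇒ wwwwhrhrhrhrA   [A ::= h]
wwwwhrhrhrhrA ⇒ wwwwhrhrhrhrh   [A ::= h]

A⇒wArA⇒wwArArA⇒wwwArArArA⇒wwwwArArArArA⇒wwwwhrArArArA⇒wwwwhrhrArArA⇒wwwwhrhrhrArA⇒wwwwhrhrhrhrA⇒wwwwhrhrhrhrh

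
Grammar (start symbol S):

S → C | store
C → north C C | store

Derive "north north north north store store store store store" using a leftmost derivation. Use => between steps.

S => C => north C C => north north C C C => north north north C C C C => north north north north C C C C C => north north north north store C C C C => north north north north store store C C C => north north north north store store store C C => north north north north store store store store C => north north north north store store store store store

S => C   [S → C]
C => north C C   [C → north C C]
north C C => north north C C C   [C → north C C]
north north C C C => north north north C C C C   [C → north C C]
north north north C C C C => north north north north C C C C C   [C → north C C]
north north north north C C C C C => north north north north store C C C C   [C → store]
north north north north store C C C C => north north north north store store C C C   [C → store]
north north north north store store C C C => north north north north store store store C C   [C → store]
north north north north store store store C C => north north north north store store store store C   [C → store]
north north north north store store store store C => north north north north store store store store store   [C → store]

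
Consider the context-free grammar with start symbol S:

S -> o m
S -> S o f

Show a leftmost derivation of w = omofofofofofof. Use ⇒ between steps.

S ⇒ Sof   [S -> S o f]
Sof ⇒ Sofof   [S -> S o f]
Sofof ⇒ Sofofof   [S -> S o f]
Sofofof ⇒ Sofofofof   [S -> S o f]
Sofofofof ⇒ Sofofofofof   [S -> S o f]
Sofofofofof ⇒ Sofofofofofof   [S -> S o f]
Sofofofofofof ⇒ omofofofofofof   [S -> o m]

S ⇒ Sof ⇒ Sofof ⇒ Sofofof ⇒ Sofofofof ⇒ Sofofofofof ⇒ Sofofofofofof ⇒ omofofofofofof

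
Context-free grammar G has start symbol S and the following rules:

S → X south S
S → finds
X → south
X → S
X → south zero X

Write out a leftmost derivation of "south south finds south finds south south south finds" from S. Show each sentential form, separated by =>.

S => X south S => S south S => X south S south S => south south S south S => south south X south S south S => south south S south S south S => south south finds south S south S => south south finds south finds south S => south south finds south finds south X south S => south south finds south finds south south south S => south south finds south finds south south south finds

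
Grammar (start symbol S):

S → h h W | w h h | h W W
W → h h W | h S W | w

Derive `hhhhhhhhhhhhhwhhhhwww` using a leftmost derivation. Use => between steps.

S=>hhW=>hhhhW=>hhhhhhW=>hhhhhhhhW=>hhhhhhhhhSW=>hhhhhhhhhhhWW=>hhhhhhhhhhhhhWW=>hhhhhhhhhhhhhwW=>hhhhhhhhhhhhhwhSW=>hhhhhhhhhhhhhwhhWWW=>hhhhhhhhhhhhhwhhhhWWW=>hhhhhhhhhhhhhwhhhhwWW=>hhhhhhhhhhhhhwhhhhwwW=>hhhhhhhhhhhhhwhhhhwww

S => hhW   [S → h h W]
hhW => hhhhW   [W → h h W]
hhhhW => hhhhhhW   [W → h h W]
hhhhhhW => hhhhhhhhW   [W → h h W]
hhhhhhhhW => hhhhhhhhhSW   [W → h S W]
hhhhhhhhhSW => hhhhhhhhhhhWW   [S → h h W]
hhhhhhhhhhhWW => hhhhhhhhhhhhhWW   [W → h h W]
hhhhhhhhhhhhhWW => hhhhhhhhhhhhhwW   [W → w]
hhhhhhhhhhhhhwW => hhhhhhhhhhhhhwhSW   [W → h S W]
hhhhhhhhhhhhhwhSW => hhhhhhhhhhhhhwhhWWW   [S → h W W]
hhhhhhhhhhhhhwhhWWW => hhhhhhhhhhhhhwhhhhWWW   [W → h h W]
hhhhhhhhhhhhhwhhhhWWW => hhhhhhhhhhhhhwhhhhwWW   [W → w]
hhhhhhhhhhhhhwhhhhwWW => hhhhhhhhhhhhhwhhhhwwW   [W → w]
hhhhhhhhhhhhhwhhhhwwW => hhhhhhhhhhhhhwhhhhwww   [W → w]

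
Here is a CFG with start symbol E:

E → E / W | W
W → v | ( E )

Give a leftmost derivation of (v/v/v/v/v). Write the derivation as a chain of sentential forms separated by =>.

E => W   [E → W]
W => (E)   [W → ( E )]
(E) => (E/W)   [E → E / W]
(E/W) => (E/W/W)   [E → E / W]
(E/W/W) => (E/W/W/W)   [E → E / W]
(E/W/W/W) => (E/W/W/W/W)   [E → E / W]
(E/W/W/W/W) => (W/W/W/W/W)   [E → W]
(W/W/W/W/W) => (v/W/W/W/W)   [W → v]
(v/W/W/W/W) => (v/v/W/W/W)   [W → v]
(v/v/W/W/W) => (v/v/v/W/W)   [W → v]
(v/v/v/W/W) => (v/v/v/v/W)   [W → v]
(v/v/v/v/W) => (v/v/v/v/v)   [W → v]

E => W => (E) => (E/W) => (E/W/W) => (E/W/W/W) => (E/W/W/W/W) => (W/W/W/W/W) => (v/W/W/W/W) => (v/v/W/W/W) => (v/v/v/W/W) => (v/v/v/v/W) => (v/v/v/v/v)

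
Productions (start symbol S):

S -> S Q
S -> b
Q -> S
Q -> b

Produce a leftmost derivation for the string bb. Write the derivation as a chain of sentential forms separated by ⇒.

S ⇒ SQ   [S -> S Q]
SQ ⇒ bQ   [S -> b]
bQ ⇒ bS   [Q -> S]
bS ⇒ bb   [S -> b]

S⇒SQ⇒bQ⇒bS⇒bb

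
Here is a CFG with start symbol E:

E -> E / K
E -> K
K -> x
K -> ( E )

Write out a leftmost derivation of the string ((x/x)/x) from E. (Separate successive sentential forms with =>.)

E=>K=>(E)=>(E/K)=>(K/K)=>((E)/K)=>((E/K)/K)=>((K/K)/K)=>((x/K)/K)=>((x/x)/K)=>((x/x)/x)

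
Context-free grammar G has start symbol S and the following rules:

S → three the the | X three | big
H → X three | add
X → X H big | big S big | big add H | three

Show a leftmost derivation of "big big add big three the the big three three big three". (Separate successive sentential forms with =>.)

S => X three   [S → X three]
X three => big S big three   [X → big S big]
big S big three => big X three big three   [S → X three]
big X three big three => big big add H three big three   [X → big add H]
big big add H three big three => big big add X three three big three   [H → X three]
big big add X three three big three => big big add big S big three three big three   [X → big S big]
big big add big S big three three big three => big big add big three the the big three three big three   [S → three the the]

S => X three => big S big three => big X three big three => big big add H three big three => big big add X three three big three => big big add big S big three three big three => big big add big three the the big three three big three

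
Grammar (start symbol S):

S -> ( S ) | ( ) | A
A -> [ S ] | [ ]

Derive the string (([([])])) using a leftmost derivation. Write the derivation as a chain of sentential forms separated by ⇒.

S ⇒ (S)   [S -> ( S )]
(S) ⇒ ((S))   [S -> ( S )]
((S)) ⇒ ((A))   [S -> A]
((A)) ⇒ (([S]))   [A -> [ S ]]
(([S])) ⇒ (([(S)]))   [S -> ( S )]
(([(S)])) ⇒ (([(A)]))   [S -> A]
(([(A)])) ⇒ (([([])]))   [A -> [ ]]

S ⇒ (S) ⇒ ((S)) ⇒ ((A)) ⇒ (([S])) ⇒ (([(S)])) ⇒ (([(A)])) ⇒ (([([])]))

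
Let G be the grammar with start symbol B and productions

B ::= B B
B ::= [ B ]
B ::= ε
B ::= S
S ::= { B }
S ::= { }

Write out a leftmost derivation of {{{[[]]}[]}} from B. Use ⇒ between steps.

B⇒S⇒{B}⇒{S}⇒{{B}}⇒{{BB}}⇒{{SB}}⇒{{{B}B}}⇒{{{[B]}B}}⇒{{{[[B]]}B}}⇒{{{[[]]}B}}⇒{{{[[]]}[B]}}⇒{{{[[]]}[]}}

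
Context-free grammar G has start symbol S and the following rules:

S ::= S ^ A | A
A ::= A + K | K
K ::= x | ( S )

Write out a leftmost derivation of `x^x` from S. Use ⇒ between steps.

S ⇒ S^A   [S ::= S ^ A]
S^A ⇒ A^A   [S ::= A]
A^A ⇒ K^A   [A ::= K]
K^A ⇒ x^A   [K ::= x]
x^A ⇒ x^K   [A ::= K]
x^K ⇒ x^x   [K ::= x]

S⇒S^A⇒A^A⇒K^A⇒x^A⇒x^K⇒x^x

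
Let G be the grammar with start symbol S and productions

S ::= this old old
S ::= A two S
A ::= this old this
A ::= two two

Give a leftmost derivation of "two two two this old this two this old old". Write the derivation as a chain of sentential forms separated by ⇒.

S ⇒ A two S ⇒ two two two S ⇒ two two two A two S ⇒ two two two this old this two S ⇒ two two two this old this two this old old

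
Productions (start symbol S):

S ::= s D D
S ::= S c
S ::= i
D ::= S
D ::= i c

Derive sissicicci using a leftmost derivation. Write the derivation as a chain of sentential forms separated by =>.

S => sDD => sSD => siD => siS => sisDD => sisSD => sissDDD => sissicDD => sissicSD => sissicScD => sissicSccD => sissiciccD => sissiciccS => sissicicci

S => sDD   [S ::= s D D]
sDD => sSD   [D ::= S]
sSD => siD   [S ::= i]
siD => siS   [D ::= S]
siS => sisDD   [S ::= s D D]
sisDD => sisSD   [D ::= S]
sisSD => sissDDD   [S ::= s D D]
sissDDD => sissicDD   [D ::= i c]
sissicDD => sissicSD   [D ::= S]
sissicSD => sissicScD   [S ::= S c]
sissicScD => sissicSccD   [S ::= S c]
sissicSccD => sissiciccD   [S ::= i]
sissiciccD => sissiciccS   [D ::= S]
sissiciccS => sissicicci   [S ::= i]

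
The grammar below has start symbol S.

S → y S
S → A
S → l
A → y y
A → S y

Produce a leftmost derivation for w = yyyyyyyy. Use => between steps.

S => A   [S → A]
A => Sy   [A → S y]
Sy => Ay   [S → A]
Ay => Syy   [A → S y]
Syy => ySyy   [S → y S]
ySyy => yySyy   [S → y S]
yySyy => yyAyy   [S → A]
yyAyy => yySyyy   [A → S y]
yySyyy => yyySyyy   [S → y S]
yyySyyy => yyyAyyy   [S → A]
yyyAyyy => yyyyyyyy   [A → y y]

S=>A=>Sy=>Ay=>Syy=>ySyy=>yySyy=>yyAyy=>yySyyy=>yyySyyy=>yyyAyyy=>yyyyyyyy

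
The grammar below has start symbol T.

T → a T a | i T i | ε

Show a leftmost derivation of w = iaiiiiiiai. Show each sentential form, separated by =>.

T => iTi   [T → i T i]
iTi => iaTai   [T → a T a]
iaTai => iaiTiai   [T → i T i]
iaiTiai => iaiiTiiai   [T → i T i]
iaiiTiiai => iaiiiTiiiai   [T → i T i]
iaiiiTiiiai => iaiiiiiiai   [T → ε]

T => iTi => iaTai => iaiTiai => iaiiTiiai => iaiiiTiiiai => iaiiiiiiai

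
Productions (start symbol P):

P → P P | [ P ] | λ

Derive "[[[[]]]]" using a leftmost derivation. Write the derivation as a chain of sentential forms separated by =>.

P=>[P]=>[[P]]=>[[[P]]]=>[[[PP]]]=>[[[[P]P]]]=>[[[[]P]]]=>[[[[]]]]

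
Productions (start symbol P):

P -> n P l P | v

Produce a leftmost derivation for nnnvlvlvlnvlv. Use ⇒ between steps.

P ⇒ nPlP   [P -> n P l P]
nPlP ⇒ nnPlPlP   [P -> n P l P]
nnPlPlP ⇒ nnnPlPlPlP   [P -> n P l P]
nnnPlPlPlP ⇒ nnnvlPlPlP   [P -> v]
nnnvlPlPlP ⇒ nnnvlvlPlP   [P -> v]
nnnvlvlPlP ⇒ nnnvlvlvlP   [P -> v]
nnnvlvlvlP ⇒ nnnvlvlvlnPlP   [P -> n P l P]
nnnvlvlvlnPlP ⇒ nnnvlvlvlnvlP   [P -> v]
nnnvlvlvlnvlP ⇒ nnnvlvlvlnvlv   [P -> v]

P⇒nPlP⇒nnPlPlP⇒nnnPlPlPlP⇒nnnvlPlPlP⇒nnnvlvlPlP⇒nnnvlvlvlP⇒nnnvlvlvlnPlP⇒nnnvlvlvlnvlP⇒nnnvlvlvlnvlv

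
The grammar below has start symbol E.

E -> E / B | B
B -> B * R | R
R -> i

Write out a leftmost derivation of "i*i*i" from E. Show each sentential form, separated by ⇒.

E ⇒ B ⇒ B*R ⇒ B*R*R ⇒ R*R*R ⇒ i*R*R ⇒ i*i*R ⇒ i*i*i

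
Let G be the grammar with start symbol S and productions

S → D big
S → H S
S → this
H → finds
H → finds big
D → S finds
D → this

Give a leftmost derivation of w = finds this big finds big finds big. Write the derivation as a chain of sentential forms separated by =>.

S => H S   [S → H S]
H S => finds S   [H → finds]
finds S => finds D big   [S → D big]
finds D big => finds S finds big   [D → S finds]
finds S finds big => finds D big finds big   [S → D big]
finds D big finds big => finds S finds big finds big   [D → S finds]
finds S finds big finds big => finds D big finds big finds big   [S → D big]
finds D big finds big finds big => finds this big finds big finds big   [D → this]

S => H S => finds S => finds D big => finds S finds big => finds D big finds big => finds S finds big finds big => finds D big finds big finds big => finds this big finds big finds big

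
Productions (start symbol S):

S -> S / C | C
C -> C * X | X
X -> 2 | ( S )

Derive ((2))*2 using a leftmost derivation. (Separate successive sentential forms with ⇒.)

S ⇒ C ⇒ C*X ⇒ X*X ⇒ (S)*X ⇒ (C)*X ⇒ (X)*X ⇒ ((S))*X ⇒ ((C))*X ⇒ ((X))*X ⇒ ((2))*X ⇒ ((2))*2

S ⇒ C   [S -> C]
C ⇒ C*X   [C -> C * X]
C*X ⇒ X*X   [C -> X]
X*X ⇒ (S)*X   [X -> ( S )]
(S)*X ⇒ (C)*X   [S -> C]
(C)*X ⇒ (X)*X   [C -> X]
(X)*X ⇒ ((S))*X   [X -> ( S )]
((S))*X ⇒ ((C))*X   [S -> C]
((C))*X ⇒ ((X))*X   [C -> X]
((X))*X ⇒ ((2))*X   [X -> 2]
((2))*X ⇒ ((2))*2   [X -> 2]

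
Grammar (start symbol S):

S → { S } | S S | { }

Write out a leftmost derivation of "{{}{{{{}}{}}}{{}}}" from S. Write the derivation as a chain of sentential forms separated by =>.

S => {S}   [S → { S }]
{S} => {SS}   [S → S S]
{SS} => {SSS}   [S → S S]
{SSS} => {{}SS}   [S → { }]
{{}SS} => {{}{S}S}   [S → { S }]
{{}{S}S} => {{}{{S}}S}   [S → { S }]
{{}{{S}}S} => {{}{{SS}}S}   [S → S S]
{{}{{SS}}S} => {{}{{{S}S}}S}   [S → { S }]
{{}{{{S}S}}S} => {{}{{{{}}S}}S}   [S → { }]
{{}{{{{}}S}}S} => {{}{{{{}}{}}}S}   [S → { }]
{{}{{{{}}{}}}S} => {{}{{{{}}{}}}{S}}   [S → { S }]
{{}{{{{}}{}}}{S}} => {{}{{{{}}{}}}{{}}}   [S → { }]

S=>{S}=>{SS}=>{SSS}=>{{}SS}=>{{}{S}S}=>{{}{{S}}S}=>{{}{{SS}}S}=>{{}{{{S}S}}S}=>{{}{{{{}}S}}S}=>{{}{{{{}}{}}}S}=>{{}{{{{}}{}}}{S}}=>{{}{{{{}}{}}}{{}}}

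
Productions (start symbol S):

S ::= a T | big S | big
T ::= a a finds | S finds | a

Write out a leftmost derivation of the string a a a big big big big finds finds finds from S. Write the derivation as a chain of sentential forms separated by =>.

S => a T => a S finds => a a T finds => a a S finds finds => a a a T finds finds => a a a S finds finds finds => a a a big S finds finds finds => a a a big big S finds finds finds => a a a big big big S finds finds finds => a a a big big big big finds finds finds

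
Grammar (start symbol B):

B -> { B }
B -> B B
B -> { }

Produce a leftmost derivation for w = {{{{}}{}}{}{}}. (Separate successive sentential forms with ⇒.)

B ⇒ {B} ⇒ {BB} ⇒ {BBB} ⇒ {{B}BB} ⇒ {{BB}BB} ⇒ {{{B}B}BB} ⇒ {{{{}}B}BB} ⇒ {{{{}}{}}BB} ⇒ {{{{}}{}}{}B} ⇒ {{{{}}{}}{}{}}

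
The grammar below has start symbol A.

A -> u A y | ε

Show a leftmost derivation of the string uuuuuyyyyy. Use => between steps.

A => uAy   [A -> u A y]
uAy => uuAyy   [A -> u A y]
uuAyy => uuuAyyy   [A -> u A y]
uuuAyyy => uuuuAyyyy   [A -> u A y]
uuuuAyyyy => uuuuuAyyyyy   [A -> u A y]
uuuuuAyyyyy => uuuuuyyyyy   [A -> ε]

A=>uAy=>uuAyy=>uuuAyyy=>uuuuAyyyy=>uuuuuAyyyyy=>uuuuuyyyyy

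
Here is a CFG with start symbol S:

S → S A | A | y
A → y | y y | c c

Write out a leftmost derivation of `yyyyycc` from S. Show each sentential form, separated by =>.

S => SA => SAA => SAAA => AAAA => yyAAA => yyyAA => yyyyyA => yyyyycc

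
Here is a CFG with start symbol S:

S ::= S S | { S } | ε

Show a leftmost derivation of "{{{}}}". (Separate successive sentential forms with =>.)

S => {S}   [S ::= { S }]
{S} => {SS}   [S ::= S S]
{SS} => {{S}S}   [S ::= { S }]
{{S}S} => {{SS}S}   [S ::= S S]
{{SS}S} => {{SSS}S}   [S ::= S S]
{{SSS}S} => {{{S}SS}S}   [S ::= { S }]
{{{S}SS}S} => {{{}SS}S}   [S ::= ε]
{{{}SS}S} => {{{}S}S}   [S ::= ε]
{{{}S}S} => {{{}}S}   [S ::= ε]
{{{}}S} => {{{}}}   [S ::= ε]

S=>{S}=>{SS}=>{{S}S}=>{{SS}S}=>{{SSS}S}=>{{{S}SS}S}=>{{{}SS}S}=>{{{}S}S}=>{{{}}S}=>{{{}}}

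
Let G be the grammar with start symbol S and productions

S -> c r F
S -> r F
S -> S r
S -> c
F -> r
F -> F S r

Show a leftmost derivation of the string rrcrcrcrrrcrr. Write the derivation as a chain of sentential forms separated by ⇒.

S⇒Sr⇒rFr⇒rFSrr⇒rFSrSrr⇒rFSrSrSrr⇒rFSrSrSrSrr⇒rrSrSrSrSrr⇒rrcrSrSrSrr⇒rrcrcrSrSrr⇒rrcrcrcrFrSrr⇒rrcrcrcrrrSrr⇒rrcrcrcrrrcrr

S ⇒ Sr   [S -> S r]
Sr ⇒ rFr   [S -> r F]
rFr ⇒ rFSrr   [F -> F S r]
rFSrr ⇒ rFSrSrr   [F -> F S r]
rFSrSrr ⇒ rFSrSrSrr   [F -> F S r]
rFSrSrSrr ⇒ rFSrSrSrSrr   [F -> F S r]
rFSrSrSrSrr ⇒ rrSrSrSrSrr   [F -> r]
rrSrSrSrSrr ⇒ rrcrSrSrSrr   [S -> c]
rrcrSrSrSrr ⇒ rrcrcrSrSrr   [S -> c]
rrcrcrSrSrr ⇒ rrcrcrcrFrSrr   [S -> c r F]
rrcrcrcrFrSrr ⇒ rrcrcrcrrrSrr   [F -> r]
rrcrcrcrrrSrr ⇒ rrcrcrcrrrcrr   [S -> c]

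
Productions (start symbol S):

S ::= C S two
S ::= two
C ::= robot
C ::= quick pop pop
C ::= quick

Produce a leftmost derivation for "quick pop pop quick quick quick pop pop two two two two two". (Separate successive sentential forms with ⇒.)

S ⇒ C S two ⇒ quick pop pop S two ⇒ quick pop pop C S two two ⇒ quick pop pop quick S two two ⇒ quick pop pop quick C S two two two ⇒ quick pop pop quick quick S two two two ⇒ quick pop pop quick quick C S two two two two ⇒ quick pop pop quick quick quick pop pop S two two two two ⇒ quick pop pop quick quick quick pop pop two two two two two

S ⇒ C S two   [S ::= C S two]
C S two ⇒ quick pop pop S two   [C ::= quick pop pop]
quick pop pop S two ⇒ quick pop pop C S two two   [S ::= C S two]
quick pop pop C S two two ⇒ quick pop pop quick S two two   [C ::= quick]
quick pop pop quick S two two ⇒ quick pop pop quick C S two two two   [S ::= C S two]
quick pop pop quick C S two two two ⇒ quick pop pop quick quick S two two two   [C ::= quick]
quick pop pop quick quick S two two two ⇒ quick pop pop quick quick C S two two two two   [S ::= C S two]
quick pop pop quick quick C S two two two two ⇒ quick pop pop quick quick quick pop pop S two two two two   [C ::= quick pop pop]
quick pop pop quick quick quick pop pop S two two two two ⇒ quick pop pop quick quick quick pop pop two two two two two   [S ::= two]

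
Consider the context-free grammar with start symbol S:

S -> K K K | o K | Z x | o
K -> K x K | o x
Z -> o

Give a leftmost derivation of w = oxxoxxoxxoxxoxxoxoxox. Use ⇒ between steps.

S ⇒ KKK ⇒ KxKKK ⇒ KxKxKKK ⇒ KxKxKxKKK ⇒ KxKxKxKxKKK ⇒ KxKxKxKxKxKKK ⇒ oxxKxKxKxKxKKK ⇒ oxxoxxKxKxKxKKK ⇒ oxxoxxoxxKxKxKKK ⇒ oxxoxxoxxoxxKxKKK ⇒ oxxoxxoxxoxxoxxKKK ⇒ oxxoxxoxxoxxoxxoxKK ⇒ oxxoxxoxxoxxoxxoxoxK ⇒ oxxoxxoxxoxxoxxoxoxox

S ⇒ KKK   [S -> K K K]
KKK ⇒ KxKKK   [K -> K x K]
KxKKK ⇒ KxKxKKK   [K -> K x K]
KxKxKKK ⇒ KxKxKxKKK   [K -> K x K]
KxKxKxKKK ⇒ KxKxKxKxKKK   [K -> K x K]
KxKxKxKxKKK ⇒ KxKxKxKxKxKKK   [K -> K x K]
KxKxKxKxKxKKK ⇒ oxxKxKxKxKxKKK   [K -> o x]
oxxKxKxKxKxKKK ⇒ oxxoxxKxKxKxKKK   [K -> o x]
oxxoxxKxKxKxKKK ⇒ oxxoxxoxxKxKxKKK   [K -> o x]
oxxoxxoxxKxKxKKK ⇒ oxxoxxoxxoxxKxKKK   [K -> o x]
oxxoxxoxxoxxKxKKK ⇒ oxxoxxoxxoxxoxxKKK   [K -> o x]
oxxoxxoxxoxxoxxKKK ⇒ oxxoxxoxxoxxoxxoxKK   [K -> o x]
oxxoxxoxxoxxoxxoxKK ⇒ oxxoxxoxxoxxoxxoxoxK   [K -> o x]
oxxoxxoxxoxxoxxoxoxK ⇒ oxxoxxoxxoxxoxxoxoxox   [K -> o x]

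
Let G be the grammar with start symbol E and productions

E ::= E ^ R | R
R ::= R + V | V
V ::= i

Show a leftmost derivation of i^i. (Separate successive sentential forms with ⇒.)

E ⇒ E^R ⇒ R^R ⇒ V^R ⇒ i^R ⇒ i^V ⇒ i^i

E ⇒ E^R   [E ::= E ^ R]
E^R ⇒ R^R   [E ::= R]
R^R ⇒ V^R   [R ::= V]
V^R ⇒ i^R   [V ::= i]
i^R ⇒ i^V   [R ::= V]
i^V ⇒ i^i   [V ::= i]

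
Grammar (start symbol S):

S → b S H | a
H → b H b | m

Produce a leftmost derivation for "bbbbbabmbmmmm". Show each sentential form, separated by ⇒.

S ⇒ bSH ⇒ bbSHH ⇒ bbbSHHH ⇒ bbbbSHHHH ⇒ bbbbbSHHHHH ⇒ bbbbbaHHHHH ⇒ bbbbbabHbHHHH ⇒ bbbbbabmbHHHH ⇒ bbbbbabmbmHHH ⇒ bbbbbabmbmmHH ⇒ bbbbbabmbmmmH ⇒ bbbbbabmbmmmm

S ⇒ bSH   [S → b S H]
bSH ⇒ bbSHH   [S → b S H]
bbSHH ⇒ bbbSHHH   [S → b S H]
bbbSHHH ⇒ bbbbSHHHH   [S → b S H]
bbbbSHHHH ⇒ bbbbbSHHHHH   [S → b S H]
bbbbbSHHHHH ⇒ bbbbbaHHHHH   [S → a]
bbbbbaHHHHH ⇒ bbbbbabHbHHHH   [H → b H b]
bbbbbabHbHHHH ⇒ bbbbbabmbHHHH   [H → m]
bbbbbabmbHHHH ⇒ bbbbbabmbmHHH   [H → m]
bbbbbabmbmHHH ⇒ bbbbbabmbmmHH   [H → m]
bbbbbabmbmmHH ⇒ bbbbbabmbmmmH   [H → m]
bbbbbabmbmmmH ⇒ bbbbbabmbmmmm   [H → m]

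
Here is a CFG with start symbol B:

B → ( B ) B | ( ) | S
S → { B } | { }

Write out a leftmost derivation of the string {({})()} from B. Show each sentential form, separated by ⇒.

B ⇒ S ⇒ {B} ⇒ {(B)B} ⇒ {(S)B} ⇒ {({})B} ⇒ {({})()}

B ⇒ S   [B → S]
S ⇒ {B}   [S → { B }]
{B} ⇒ {(B)B}   [B → ( B ) B]
{(B)B} ⇒ {(S)B}   [B → S]
{(S)B} ⇒ {({})B}   [S → { }]
{({})B} ⇒ {({})()}   [B → ( )]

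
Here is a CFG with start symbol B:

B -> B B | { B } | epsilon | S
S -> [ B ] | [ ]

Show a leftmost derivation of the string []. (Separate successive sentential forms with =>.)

B => BB => SB => [B]B => []B => []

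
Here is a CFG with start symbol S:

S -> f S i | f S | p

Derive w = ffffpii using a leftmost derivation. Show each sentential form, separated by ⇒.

S ⇒ fSi ⇒ ffSi ⇒ fffSi ⇒ ffffSii ⇒ ffffpii

S ⇒ fSi   [S -> f S i]
fSi ⇒ ffSi   [S -> f S]
ffSi ⇒ fffSi   [S -> f S]
fffSi ⇒ ffffSii   [S -> f S i]
ffffSii ⇒ ffffpii   [S -> p]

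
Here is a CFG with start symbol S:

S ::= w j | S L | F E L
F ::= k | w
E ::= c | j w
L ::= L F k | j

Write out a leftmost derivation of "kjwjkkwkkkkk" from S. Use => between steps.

S => FEL   [S ::= F E L]
FEL => kEL   [F ::= k]
kEL => kjwL   [E ::= j w]
kjwL => kjwLFk   [L ::= L F k]
kjwLFk => kjwLFkFk   [L ::= L F k]
kjwLFkFk => kjwLFkFkFk   [L ::= L F k]
kjwLFkFkFk => kjwLFkFkFkFk   [L ::= L F k]
kjwLFkFkFkFk => kjwjFkFkFkFk   [L ::= j]
kjwjFkFkFkFk => kjwjkkFkFkFk   [F ::= k]
kjwjkkFkFkFk => kjwjkkwkFkFk   [F ::= w]
kjwjkkwkFkFk => kjwjkkwkkkFk   [F ::= k]
kjwjkkwkkkFk => kjwjkkwkkkkk   [F ::= k]

S=>FEL=>kEL=>kjwL=>kjwLFk=>kjwLFkFk=>kjwLFkFkFk=>kjwLFkFkFkFk=>kjwjFkFkFkFk=>kjwjkkFkFkFk=>kjwjkkwkFkFk=>kjwjkkwkkkFk=>kjwjkkwkkkkk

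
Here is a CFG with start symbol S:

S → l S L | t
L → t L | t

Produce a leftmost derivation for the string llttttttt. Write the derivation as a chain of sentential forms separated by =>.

S => lSL   [S → l S L]
lSL => llSLL   [S → l S L]
llSLL => lltLL   [S → t]
lltLL => llttLL   [L → t L]
llttLL => lltttLL   [L → t L]
lltttLL => llttttL   [L → t]
llttttL => lltttttL   [L → t L]
lltttttL => llttttttL   [L → t L]
llttttttL => llttttttt   [L → t]

S=>lSL=>llSLL=>lltLL=>llttLL=>lltttLL=>llttttL=>lltttttL=>llttttttL=>llttttttt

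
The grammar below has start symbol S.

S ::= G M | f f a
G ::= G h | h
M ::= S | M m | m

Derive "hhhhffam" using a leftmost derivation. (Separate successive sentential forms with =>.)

S => GM => GhM => hhM => hhMm => hhSm => hhGMm => hhGhMm => hhhhMm => hhhhSm => hhhhffam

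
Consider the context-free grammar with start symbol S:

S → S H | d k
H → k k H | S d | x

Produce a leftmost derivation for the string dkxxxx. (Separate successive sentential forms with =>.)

S=>SH=>SHH=>SHHH=>SHHHH=>dkHHHH=>dkxHHH=>dkxxHH=>dkxxxH=>dkxxxx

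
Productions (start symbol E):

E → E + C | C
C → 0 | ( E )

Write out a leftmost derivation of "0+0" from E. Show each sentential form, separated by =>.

E=>E+C=>C+C=>0+C=>0+0

E => E+C   [E → E + C]
E+C => C+C   [E → C]
C+C => 0+C   [C → 0]
0+C => 0+0   [C → 0]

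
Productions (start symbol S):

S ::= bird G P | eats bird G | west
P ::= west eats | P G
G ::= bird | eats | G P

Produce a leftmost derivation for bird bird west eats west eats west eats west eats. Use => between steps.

S => bird G P => bird G P P => bird G P P P => bird G P P P P => bird bird P P P P => bird bird west eats P P P => bird bird west eats west eats P P => bird bird west eats west eats west eats P => bird bird west eats west eats west eats west eats

S => bird G P   [S ::= bird G P]
bird G P => bird G P P   [G ::= G P]
bird G P P => bird G P P P   [G ::= G P]
bird G P P P => bird G P P P P   [G ::= G P]
bird G P P P P => bird bird P P P P   [G ::= bird]
bird bird P P P P => bird bird west eats P P P   [P ::= west eats]
bird bird west eats P P P => bird bird west eats west eats P P   [P ::= west eats]
bird bird west eats west eats P P => bird bird west eats west eats west eats P   [P ::= west eats]
bird bird west eats west eats west eats P => bird bird west eats west eats west eats west eats   [P ::= west eats]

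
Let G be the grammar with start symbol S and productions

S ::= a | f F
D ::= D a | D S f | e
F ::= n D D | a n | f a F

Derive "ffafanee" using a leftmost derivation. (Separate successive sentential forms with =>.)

S => fF   [S ::= f F]
fF => ffaF   [F ::= f a F]
ffaF => ffafaF   [F ::= f a F]
ffafaF => ffafanDD   [F ::= n D D]
ffafanDD => ffafaneD   [D ::= e]
ffafaneD => ffafanee   [D ::= e]

S => fF => ffaF => ffafaF => ffafanDD => ffafaneD => ffafanee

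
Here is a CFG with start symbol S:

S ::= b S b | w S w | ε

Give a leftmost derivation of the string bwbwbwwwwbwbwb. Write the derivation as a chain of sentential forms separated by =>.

S => bSb   [S ::= b S b]
bSb => bwSwb   [S ::= w S w]
bwSwb => bwbSbwb   [S ::= b S b]
bwbSbwb => bwbwSwbwb   [S ::= w S w]
bwbwSwbwb => bwbwbSbwbwb   [S ::= b S b]
bwbwbSbwbwb => bwbwbwSwbwbwb   [S ::= w S w]
bwbwbwSwbwbwb => bwbwbwwSwwbwbwb   [S ::= w S w]
bwbwbwwSwwbwbwb => bwbwbwwwwbwbwb   [S ::= ε]

S=>bSb=>bwSwb=>bwbSbwb=>bwbwSwbwb=>bwbwbSbwbwb=>bwbwbwSwbwbwb=>bwbwbwwSwwbwbwb=>bwbwbwwwwbwbwb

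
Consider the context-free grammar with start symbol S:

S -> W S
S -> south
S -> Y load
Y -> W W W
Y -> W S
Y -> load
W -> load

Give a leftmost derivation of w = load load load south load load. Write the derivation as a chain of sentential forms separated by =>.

S => Y load   [S -> Y load]
Y load => W S load   [Y -> W S]
W S load => load S load   [W -> load]
load S load => load W S load   [S -> W S]
load W S load => load load S load   [W -> load]
load load S load => load load Y load load   [S -> Y load]
load load Y load load => load load W S load load   [Y -> W S]
load load W S load load => load load load S load load   [W -> load]
load load load S load load => load load load south load load   [S -> south]

S => Y load => W S load => load S load => load W S load => load load S load => load load Y load load => load load W S load load => load load load S load load => load load load south load load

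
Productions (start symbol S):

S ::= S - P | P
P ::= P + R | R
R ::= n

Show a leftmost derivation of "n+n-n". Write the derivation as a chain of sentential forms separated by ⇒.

S⇒S-P⇒P-P⇒P+R-P⇒R+R-P⇒n+R-P⇒n+n-P⇒n+n-R⇒n+n-n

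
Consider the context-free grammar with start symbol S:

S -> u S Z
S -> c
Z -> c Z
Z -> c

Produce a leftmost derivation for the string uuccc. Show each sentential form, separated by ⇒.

S ⇒ uSZ ⇒ uuSZZ ⇒ uucZZ ⇒ uuccZ ⇒ uuccc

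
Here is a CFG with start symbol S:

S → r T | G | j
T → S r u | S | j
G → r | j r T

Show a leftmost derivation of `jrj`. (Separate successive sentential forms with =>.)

S => G => jrT => jrj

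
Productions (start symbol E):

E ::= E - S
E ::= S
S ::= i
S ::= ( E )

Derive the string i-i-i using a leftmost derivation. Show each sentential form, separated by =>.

E=>E-S=>E-S-S=>S-S-S=>i-S-S=>i-i-S=>i-i-i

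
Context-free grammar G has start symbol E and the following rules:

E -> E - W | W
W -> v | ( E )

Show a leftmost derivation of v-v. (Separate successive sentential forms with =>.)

E => E-W => W-W => v-W => v-v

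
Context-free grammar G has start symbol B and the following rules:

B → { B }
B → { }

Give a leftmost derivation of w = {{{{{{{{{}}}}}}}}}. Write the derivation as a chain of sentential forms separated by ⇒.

B ⇒ {B} ⇒ {{B}} ⇒ {{{B}}} ⇒ {{{{B}}}} ⇒ {{{{{B}}}}} ⇒ {{{{{{B}}}}}} ⇒ {{{{{{{B}}}}}}} ⇒ {{{{{{{{B}}}}}}}} ⇒ {{{{{{{{{}}}}}}}}}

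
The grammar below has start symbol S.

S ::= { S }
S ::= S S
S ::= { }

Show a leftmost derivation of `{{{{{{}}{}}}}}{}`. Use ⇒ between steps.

S ⇒ SS ⇒ {S}S ⇒ {{S}}S ⇒ {{{S}}}S ⇒ {{{{S}}}}S ⇒ {{{{SS}}}}S ⇒ {{{{{S}S}}}}S ⇒ {{{{{{}}S}}}}S ⇒ {{{{{{}}{}}}}}S ⇒ {{{{{{}}{}}}}}{}

S ⇒ SS   [S ::= S S]
SS ⇒ {S}S   [S ::= { S }]
{S}S ⇒ {{S}}S   [S ::= { S }]
{{S}}S ⇒ {{{S}}}S   [S ::= { S }]
{{{S}}}S ⇒ {{{{S}}}}S   [S ::= { S }]
{{{{S}}}}S ⇒ {{{{SS}}}}S   [S ::= S S]
{{{{SS}}}}S ⇒ {{{{{S}S}}}}S   [S ::= { S }]
{{{{{S}S}}}}S ⇒ {{{{{{}}S}}}}S   [S ::= { }]
{{{{{{}}S}}}}S ⇒ {{{{{{}}{}}}}}S   [S ::= { }]
{{{{{{}}{}}}}}S ⇒ {{{{{{}}{}}}}}{}   [S ::= { }]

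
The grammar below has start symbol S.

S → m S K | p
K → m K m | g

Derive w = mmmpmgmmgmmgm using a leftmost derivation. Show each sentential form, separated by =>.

S=>mSK=>mmSKK=>mmmSKKK=>mmmpKKK=>mmmpmKmKK=>mmmpmgmKK=>mmmpmgmmKmK=>mmmpmgmmgmK=>mmmpmgmmgmmKm=>mmmpmgmmgmmgm

S => mSK   [S → m S K]
mSK => mmSKK   [S → m S K]
mmSKK => mmmSKKK   [S → m S K]
mmmSKKK => mmmpKKK   [S → p]
mmmpKKK => mmmpmKmKK   [K → m K m]
mmmpmKmKK => mmmpmgmKK   [K → g]
mmmpmgmKK => mmmpmgmmKmK   [K → m K m]
mmmpmgmmKmK => mmmpmgmmgmK   [K → g]
mmmpmgmmgmK => mmmpmgmmgmmKm   [K → m K m]
mmmpmgmmgmmKm => mmmpmgmmgmmgm   [K → g]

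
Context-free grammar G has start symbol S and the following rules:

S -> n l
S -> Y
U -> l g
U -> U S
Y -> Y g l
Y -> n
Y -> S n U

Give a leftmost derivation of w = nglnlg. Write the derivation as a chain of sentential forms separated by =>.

S => Y => SnU => YnU => YglnU => nglnU => nglnlg

S => Y   [S -> Y]
Y => SnU   [Y -> S n U]
SnU => YnU   [S -> Y]
YnU => YglnU   [Y -> Y g l]
YglnU => nglnU   [Y -> n]
nglnU => nglnlg   [U -> l g]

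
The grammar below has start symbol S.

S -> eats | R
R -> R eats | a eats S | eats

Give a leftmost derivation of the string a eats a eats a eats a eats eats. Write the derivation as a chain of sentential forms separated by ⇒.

S ⇒ R ⇒ a eats S ⇒ a eats R ⇒ a eats a eats S ⇒ a eats a eats R ⇒ a eats a eats a eats S ⇒ a eats a eats a eats R ⇒ a eats a eats a eats a eats S ⇒ a eats a eats a eats a eats R ⇒ a eats a eats a eats a eats eats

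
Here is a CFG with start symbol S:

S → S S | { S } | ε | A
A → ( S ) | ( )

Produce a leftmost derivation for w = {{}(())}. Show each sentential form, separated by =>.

S => {S}   [S → { S }]
{S} => {SS}   [S → S S]
{SS} => {SSS}   [S → S S]
{SSS} => {{S}SS}   [S → { S }]
{{S}SS} => {{}SS}   [S → ε]
{{}SS} => {{}S}   [S → ε]
{{}S} => {{}A}   [S → A]
{{}A} => {{}(S)}   [A → ( S )]
{{}(S)} => {{}(A)}   [S → A]
{{}(A)} => {{}(())}   [A → ( )]

S=>{S}=>{SS}=>{SSS}=>{{S}SS}=>{{}SS}=>{{}S}=>{{}A}=>{{}(S)}=>{{}(A)}=>{{}(())}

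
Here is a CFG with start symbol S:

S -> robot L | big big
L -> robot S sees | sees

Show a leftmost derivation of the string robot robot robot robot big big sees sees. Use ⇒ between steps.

S ⇒ robot L   [S -> robot L]
robot L ⇒ robot robot S sees   [L -> robot S sees]
robot robot S sees ⇒ robot robot robot L sees   [S -> robot L]
robot robot robot L sees ⇒ robot robot robot robot S sees sees   [L -> robot S sees]
robot robot robot robot S sees sees ⇒ robot robot robot robot big big sees sees   [S -> big big]

S ⇒ robot L ⇒ robot robot S sees ⇒ robot robot robot L sees ⇒ robot robot robot robot S sees sees ⇒ robot robot robot robot big big sees sees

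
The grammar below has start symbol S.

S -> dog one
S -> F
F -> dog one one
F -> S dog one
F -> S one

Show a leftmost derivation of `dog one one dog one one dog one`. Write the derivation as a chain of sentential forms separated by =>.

S => F => S dog one => F dog one => S one dog one => F one dog one => S dog one one dog one => F dog one one dog one => dog one one dog one one dog one

S => F   [S -> F]
F => S dog one   [F -> S dog one]
S dog one => F dog one   [S -> F]
F dog one => S one dog one   [F -> S one]
S one dog one => F one dog one   [S -> F]
F one dog one => S dog one one dog one   [F -> S dog one]
S dog one one dog one => F dog one one dog one   [S -> F]
F dog one one dog one => dog one one dog one one dog one   [F -> dog one one]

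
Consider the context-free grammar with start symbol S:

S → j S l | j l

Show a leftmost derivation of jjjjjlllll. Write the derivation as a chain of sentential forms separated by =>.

S=>jSl=>jjSll=>jjjSlll=>jjjjSllll=>jjjjjlllll

S => jSl   [S → j S l]
jSl => jjSll   [S → j S l]
jjSll => jjjSlll   [S → j S l]
jjjSlll => jjjjSllll   [S → j S l]
jjjjSllll => jjjjjlllll   [S → j l]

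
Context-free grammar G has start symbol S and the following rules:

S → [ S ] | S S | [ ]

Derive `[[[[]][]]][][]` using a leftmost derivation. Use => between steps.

S => SS => SSS => [S]SS => [[S]]SS => [[SS]]SS => [[[S]S]]SS => [[[[]]S]]SS => [[[[]][]]]SS => [[[[]][]]][]S => [[[[]][]]][][]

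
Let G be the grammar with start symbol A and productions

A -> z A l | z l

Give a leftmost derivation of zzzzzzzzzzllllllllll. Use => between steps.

A => zAl   [A -> z A l]
zAl => zzAll   [A -> z A l]
zzAll => zzzAlll   [A -> z A l]
zzzAlll => zzzzAllll   [A -> z A l]
zzzzAllll => zzzzzAlllll   [A -> z A l]
zzzzzAlllll => zzzzzzAllllll   [A -> z A l]
zzzzzzAllllll => zzzzzzzAlllllll   [A -> z A l]
zzzzzzzAlllllll => zzzzzzzzAllllllll   [A -> z A l]
zzzzzzzzAllllllll => zzzzzzzzzAlllllllll   [A -> z A l]
zzzzzzzzzAlllllllll => zzzzzzzzzzllllllllll   [A -> z l]

A => zAl => zzAll => zzzAlll => zzzzAllll => zzzzzAlllll => zzzzzzAllllll => zzzzzzzAlllllll => zzzzzzzzAllllllll => zzzzzzzzzAlllllllll => zzzzzzzzzzllllllllll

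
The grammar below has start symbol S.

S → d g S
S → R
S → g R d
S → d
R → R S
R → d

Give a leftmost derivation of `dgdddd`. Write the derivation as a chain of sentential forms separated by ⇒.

S ⇒ dgS   [S → d g S]
dgS ⇒ dgR   [S → R]
dgR ⇒ dgRS   [R → R S]
dgRS ⇒ dgRSS   [R → R S]
dgRSS ⇒ dgRSSS   [R → R S]
dgRSSS ⇒ dgdSSS   [R → d]
dgdSSS ⇒ dgddSS   [S → d]
dgddSS ⇒ dgdddS   [S → d]
dgdddS ⇒ dgdddR   [S → R]
dgdddR ⇒ dgdddd   [R → d]

S ⇒ dgS ⇒ dgR ⇒ dgRS ⇒ dgRSS ⇒ dgRSSS ⇒ dgdSSS ⇒ dgddSS ⇒ dgdddS ⇒ dgdddR ⇒ dgdddd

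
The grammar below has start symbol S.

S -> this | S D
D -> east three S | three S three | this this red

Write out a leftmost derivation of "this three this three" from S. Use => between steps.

S => S D   [S -> S D]
S D => this D   [S -> this]
this D => this three S three   [D -> three S three]
this three S three => this three this three   [S -> this]

S => S D => this D => this three S three => this three this three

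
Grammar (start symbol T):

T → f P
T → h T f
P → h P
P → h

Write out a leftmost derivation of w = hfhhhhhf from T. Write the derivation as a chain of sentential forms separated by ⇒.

T⇒hTf⇒hfPf⇒hfhPf⇒hfhhPf⇒hfhhhPf⇒hfhhhhPf⇒hfhhhhhf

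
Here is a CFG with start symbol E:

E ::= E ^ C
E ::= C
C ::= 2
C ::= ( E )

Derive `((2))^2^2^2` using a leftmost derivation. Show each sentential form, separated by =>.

E=>E^C=>E^C^C=>E^C^C^C=>C^C^C^C=>(E)^C^C^C=>(C)^C^C^C=>((E))^C^C^C=>((C))^C^C^C=>((2))^C^C^C=>((2))^2^C^C=>((2))^2^2^C=>((2))^2^2^2

E => E^C   [E ::= E ^ C]
E^C => E^C^C   [E ::= E ^ C]
E^C^C => E^C^C^C   [E ::= E ^ C]
E^C^C^C => C^C^C^C   [E ::= C]
C^C^C^C => (E)^C^C^C   [C ::= ( E )]
(E)^C^C^C => (C)^C^C^C   [E ::= C]
(C)^C^C^C => ((E))^C^C^C   [C ::= ( E )]
((E))^C^C^C => ((C))^C^C^C   [E ::= C]
((C))^C^C^C => ((2))^C^C^C   [C ::= 2]
((2))^C^C^C => ((2))^2^C^C   [C ::= 2]
((2))^2^C^C => ((2))^2^2^C   [C ::= 2]
((2))^2^2^C => ((2))^2^2^2   [C ::= 2]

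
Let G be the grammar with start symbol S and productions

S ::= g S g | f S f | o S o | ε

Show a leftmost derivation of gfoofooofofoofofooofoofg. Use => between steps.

S => gSg => gfSfg => gfoSofg => gfooSoofg => gfoofSfoofg => gfoofoSofoofg => gfoofooSoofoofg => gfoofoooSooofoofg => gfoofooofSfooofoofg => gfoofooofoSofooofoofg => gfoofooofofSfofooofoofg => gfoofooofofoSofofooofoofg => gfoofooofofoofofooofoofg

S => gSg   [S ::= g S g]
gSg => gfSfg   [S ::= f S f]
gfSfg => gfoSofg   [S ::= o S o]
gfoSofg => gfooSoofg   [S ::= o S o]
gfooSoofg => gfoofSfoofg   [S ::= f S f]
gfoofSfoofg => gfoofoSofoofg   [S ::= o S o]
gfoofoSofoofg => gfoofooSoofoofg   [S ::= o S o]
gfoofooSoofoofg => gfoofoooSooofoofg   [S ::= o S o]
gfoofoooSooofoofg => gfoofooofSfooofoofg   [S ::= f S f]
gfoofooofSfooofoofg => gfoofooofoSofooofoofg   [S ::= o S o]
gfoofooofoSofooofoofg => gfoofooofofSfofooofoofg   [S ::= f S f]
gfoofooofofSfofooofoofg => gfoofooofofoSofofooofoofg   [S ::= o S o]
gfoofooofofoSofofooofoofg => gfoofooofofoofofooofoofg   [S ::= ε]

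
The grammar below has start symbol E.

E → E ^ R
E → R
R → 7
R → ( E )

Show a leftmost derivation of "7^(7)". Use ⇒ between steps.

E⇒E^R⇒R^R⇒7^R⇒7^(E)⇒7^(R)⇒7^(7)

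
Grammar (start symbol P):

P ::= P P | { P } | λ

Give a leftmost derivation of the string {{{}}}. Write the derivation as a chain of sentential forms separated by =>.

P => PP => PPP => PPPP => PPPPP => {P}PPPP => {{P}}PPPP => {{{P}}}PPPP => {{{}}}PPPP => {{{}}}PPP => {{{}}}PP => {{{}}}P => {{{}}}

P => PP   [P ::= P P]
PP => PPP   [P ::= P P]
PPP => PPPP   [P ::= P P]
PPPP => PPPPP   [P ::= P P]
PPPPP => {P}PPPP   [P ::= { P }]
{P}PPPP => {{P}}PPPP   [P ::= { P }]
{{P}}PPPP => {{{P}}}PPPP   [P ::= { P }]
{{{P}}}PPPP => {{{}}}PPPP   [P ::= λ]
{{{}}}PPPP => {{{}}}PPP   [P ::= λ]
{{{}}}PPP => {{{}}}PP   [P ::= λ]
{{{}}}PP => {{{}}}P   [P ::= λ]
{{{}}}P => {{{}}}   [P ::= λ]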